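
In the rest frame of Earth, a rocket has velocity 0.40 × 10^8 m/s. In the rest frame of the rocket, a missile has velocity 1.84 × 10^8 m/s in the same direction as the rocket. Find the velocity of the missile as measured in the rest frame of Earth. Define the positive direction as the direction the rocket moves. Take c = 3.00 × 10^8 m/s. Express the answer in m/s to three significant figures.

In units of c (dividing by 3.00 × 10^8 m/s): v = 0.133, u' = 0.613.
u = (u' + v)/(1 + u'v/c²):
u = (0.613 + 0.133) / (1 + 0.613·0.133) = 0.7467/1.0818 = 0.6902
(Galilean addition would give +0.747c.)
Converting back: u = 0.6902 × 3.00 × 10^8 m/s.

2.07 × 10^8 m/s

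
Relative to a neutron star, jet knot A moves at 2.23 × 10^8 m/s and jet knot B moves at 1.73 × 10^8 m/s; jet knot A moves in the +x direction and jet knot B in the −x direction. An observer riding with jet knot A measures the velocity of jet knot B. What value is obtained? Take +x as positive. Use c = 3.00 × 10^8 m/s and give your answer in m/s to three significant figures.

-2.77 × 10^8 m/s

β_A = 0.743, β_B = -0.577 (dividing each by c = 3.00 × 10^8 m/s).
Transform to A's frame with the inverse velocity-addition law: u' = (u − v)/(1 − uv/c²), taking u = β_B and v = β_A.
u' = (-0.577 − 0.743) / (1 − (0.743)(-0.577)) = -1.3200/1.4287 = -0.9239.
u' = -0.9239 × 3.00 × 10^8 m/s.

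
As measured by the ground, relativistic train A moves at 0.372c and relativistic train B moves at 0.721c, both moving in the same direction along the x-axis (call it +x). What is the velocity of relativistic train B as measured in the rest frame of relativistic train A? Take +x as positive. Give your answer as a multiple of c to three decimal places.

+0.477c

β_A = 0.372, β_B = 0.721.
Transform to A's frame with the inverse velocity-addition law: u' = (u − v)/(1 − uv/c²), taking u = β_B and v = β_A.
u' = (0.721 − 0.372) / (1 − (0.372)(0.721)) = 0.3490/0.7318 = 0.4769.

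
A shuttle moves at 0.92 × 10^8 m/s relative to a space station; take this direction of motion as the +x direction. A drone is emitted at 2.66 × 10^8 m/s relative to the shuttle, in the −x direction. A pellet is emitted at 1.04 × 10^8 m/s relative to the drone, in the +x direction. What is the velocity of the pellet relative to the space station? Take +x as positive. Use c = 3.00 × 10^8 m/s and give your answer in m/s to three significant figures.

-1.86 × 10^8 m/s

Apply u = (u' + v)/(1 + u'v/c²) successively, working outward toward the space station.
(Dividing each given speed by c = 3.00 × 10^8 m/s to work in units of c.)
Start: velocity of the shuttle relative to the space station = 0.3067c.
Compose with the drone (u' = -0.887 in the shuttle frame): u_1 = (-0.887 + 0.307) / (1 + (-0.887)·0.307) = -0.5800/0.7281 = -0.7966.
Compose with the pellet (u' = 0.347 in the drone frame): u_2 = (0.347 + (-0.797)) / (1 + 0.347·(-0.797)) = -0.4499/0.7238 = -0.6216.
So u = -0.6216 × 3.00 × 10^8 m/s.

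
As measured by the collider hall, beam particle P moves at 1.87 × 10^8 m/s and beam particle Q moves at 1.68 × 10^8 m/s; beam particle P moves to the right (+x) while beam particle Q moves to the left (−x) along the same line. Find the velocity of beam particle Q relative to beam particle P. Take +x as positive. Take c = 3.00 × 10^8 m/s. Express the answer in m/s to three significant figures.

β_A = 0.623, β_B = -0.560 (dividing each by c = 3.00 × 10^8 m/s).
Transform to A's frame with the inverse velocity-addition law: u' = (u − v)/(1 − uv/c²), taking u = β_B and v = β_A.
u' = (-0.560 − 0.623) / (1 − (0.623)(-0.560)) = -1.1833/1.3491 = -0.8771.
u' = -0.8771 × 3.00 × 10^8 m/s.

-2.63 × 10^8 m/s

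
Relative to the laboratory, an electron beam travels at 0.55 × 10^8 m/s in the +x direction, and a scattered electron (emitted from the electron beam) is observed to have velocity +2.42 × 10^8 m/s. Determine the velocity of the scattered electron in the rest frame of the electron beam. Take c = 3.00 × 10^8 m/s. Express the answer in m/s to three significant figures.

v = 0.183c, u = 0.807c.
Invert the composition law: u' = (u − v)/(1 − uv/c²).
u' = (0.807 − 0.183) / (1 − (0.807)(0.183)) = 0.6233/0.8521 = 0.7315.
u' = 0.7315 × 3.00 × 10^8 m/s.

+2.19 × 10^8 m/s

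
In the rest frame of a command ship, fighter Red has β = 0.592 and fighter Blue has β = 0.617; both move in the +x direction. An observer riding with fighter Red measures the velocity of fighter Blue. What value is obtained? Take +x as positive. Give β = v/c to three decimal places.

β = +0.039

β_A = 0.592, β_B = 0.617.
Transform to A's frame with the inverse velocity-addition law: u' = (u − v)/(1 − uv/c²), taking u = β_B and v = β_A.
u' = (0.617 − 0.592) / (1 − (0.592)(0.617)) = 0.0250/0.6347 = 0.0394.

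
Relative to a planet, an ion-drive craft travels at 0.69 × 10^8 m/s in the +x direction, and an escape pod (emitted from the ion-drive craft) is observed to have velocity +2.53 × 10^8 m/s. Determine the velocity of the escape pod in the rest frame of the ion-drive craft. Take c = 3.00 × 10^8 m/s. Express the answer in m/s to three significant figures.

+2.28 × 10^8 m/s

v = 0.230c, u = 0.843c.
Invert the composition law: u' = (u − v)/(1 − uv/c²).
u' = (0.843 − 0.230) / (1 − (0.843)(0.230)) = 0.6133/0.8060 = 0.7609.
u' = 0.7609 × 3.00 × 10^8 m/s.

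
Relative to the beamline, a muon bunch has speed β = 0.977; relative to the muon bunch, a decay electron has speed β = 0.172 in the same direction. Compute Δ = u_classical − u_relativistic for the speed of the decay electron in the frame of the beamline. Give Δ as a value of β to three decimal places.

Δ = 0.165

Galilean: u_cl = 0.172 + 0.977 = 1.1490.
Relativistic: u_rel = (0.172 + 0.977) / (1 + 0.172·0.977) = 1.1490/1.1680 = 0.9837.
Δ = 1.1490 − 0.9837 = 0.1653.
(The classical prediction exceeds c; the relativistic result does not.)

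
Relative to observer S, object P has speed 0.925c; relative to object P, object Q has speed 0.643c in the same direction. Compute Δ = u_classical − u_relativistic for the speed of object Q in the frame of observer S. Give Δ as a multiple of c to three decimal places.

Δ = 0.585c

Galilean: u_cl = 0.643 + 0.925 = 1.5680.
Relativistic: u_rel = (0.643 + 0.925) / (1 + 0.643·0.925) = 1.5680/1.5948 = 0.9832.
Δ = 1.5680 − 0.9832 = 0.5848.
(The classical prediction exceeds c; the relativistic result does not.)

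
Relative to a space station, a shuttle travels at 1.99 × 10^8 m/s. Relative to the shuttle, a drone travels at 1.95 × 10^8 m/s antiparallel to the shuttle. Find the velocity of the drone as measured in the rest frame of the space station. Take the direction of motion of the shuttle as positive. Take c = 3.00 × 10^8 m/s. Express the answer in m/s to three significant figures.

+7.03 × 10^6 m/s

In units of c (dividing by 3.00 × 10^8 m/s): v = 0.663, u' = -0.650.
u = (u' + v)/(1 + u'v/c²):
u = (-0.650 + 0.663) / (1 + (-0.650)·0.663) = 0.0133/0.5688 = 0.0234
Converting back: u = 0.0234 × 3.00 × 10^8 m/s.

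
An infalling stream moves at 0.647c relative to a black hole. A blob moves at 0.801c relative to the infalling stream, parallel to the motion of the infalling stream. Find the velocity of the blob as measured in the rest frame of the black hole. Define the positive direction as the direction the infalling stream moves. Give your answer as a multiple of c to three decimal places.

With v = 0.647 and u' = 0.801 (in units of c),
u = (u' + v)/(1 + u'v/c²):
u = (0.801 + 0.647) / (1 + 0.801·0.647) = 1.4480/1.5182 = 0.9537

0.954c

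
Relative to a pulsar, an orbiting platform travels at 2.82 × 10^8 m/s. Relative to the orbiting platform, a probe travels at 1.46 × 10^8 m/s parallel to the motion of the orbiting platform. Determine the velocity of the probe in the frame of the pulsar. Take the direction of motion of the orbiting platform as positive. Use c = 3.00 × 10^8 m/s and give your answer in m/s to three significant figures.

In units of c (dividing by 3.00 × 10^8 m/s): v = 0.940, u' = 0.487.
u = (u' + v)/(1 + u'v/c²):
u = (0.487 + 0.940) / (1 + 0.487·0.940) = 1.4267/1.4575 = 0.9789
Converting back: u = 0.9789 × 3.00 × 10^8 m/s.

2.94 × 10^8 m/s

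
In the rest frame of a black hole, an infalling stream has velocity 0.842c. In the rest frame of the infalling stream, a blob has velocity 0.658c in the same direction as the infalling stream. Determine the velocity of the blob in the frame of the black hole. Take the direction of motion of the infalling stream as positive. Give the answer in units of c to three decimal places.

With v = 0.842 and u' = 0.658 (in units of c),
u = (u' + v)/(1 + u'v/c²):
u = (0.658 + 0.842) / (1 + 0.658·0.842) = 1.5000/1.5540 = 0.9652

0.965c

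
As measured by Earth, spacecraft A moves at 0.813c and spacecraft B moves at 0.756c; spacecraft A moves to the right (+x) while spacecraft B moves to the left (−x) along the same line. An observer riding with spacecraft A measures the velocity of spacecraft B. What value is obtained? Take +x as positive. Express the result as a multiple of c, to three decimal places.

-0.972c

β_A = 0.813, β_B = -0.756.
Transform to A's frame with the inverse velocity-addition law: u' = (u − v)/(1 − uv/c²), taking u = β_B and v = β_A.
u' = (-0.756 − 0.813) / (1 − (0.813)(-0.756)) = -1.5690/1.6146 = -0.9717.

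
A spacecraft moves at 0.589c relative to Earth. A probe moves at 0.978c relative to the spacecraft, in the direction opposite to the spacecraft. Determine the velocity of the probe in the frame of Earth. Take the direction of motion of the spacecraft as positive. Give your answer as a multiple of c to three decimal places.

-0.918c

With v = 0.589 and u' = -0.978 (in units of c),
u = (u' + v)/(1 + u'v/c²):
u = (-0.978 + 0.589) / (1 + (-0.978)·0.589) = -0.3890/0.4240 = -0.9175
(Galilean addition would give -0.389c.)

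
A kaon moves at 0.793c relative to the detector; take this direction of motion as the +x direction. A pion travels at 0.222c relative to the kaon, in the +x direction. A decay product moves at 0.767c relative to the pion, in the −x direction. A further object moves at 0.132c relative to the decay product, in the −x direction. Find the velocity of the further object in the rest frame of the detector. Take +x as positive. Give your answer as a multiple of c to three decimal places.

Apply u = (u' + v)/(1 + u'v/c²) successively, working outward toward the detector.
Start: velocity of the kaon relative to the detector = 0.7930c.
Compose with the pion (u' = 0.222 in the kaon frame): u_1 = (0.222 + 0.793) / (1 + 0.222·0.793) = 1.0150/1.1760 = 0.8631.
Compose with the decay product (u' = -0.767 in the pion frame): u_2 = (-0.767 + 0.863) / (1 + (-0.767)·0.863) = 0.0961/0.3380 = 0.2842.
Compose with the further object (u' = -0.132 in the decay product frame): u_3 = (-0.132 + 0.284) / (1 + (-0.132)·0.284) = 0.1522/0.9625 = 0.1581.

+0.158c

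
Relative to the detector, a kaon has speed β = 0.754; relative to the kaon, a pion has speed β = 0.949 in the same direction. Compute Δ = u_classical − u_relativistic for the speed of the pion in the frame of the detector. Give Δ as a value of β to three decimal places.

Galilean: u_cl = 0.949 + 0.754 = 1.7030.
Relativistic: u_rel = (0.949 + 0.754) / (1 + 0.949·0.754) = 1.7030/1.7155 = 0.9927.
Δ = 1.7030 − 0.9927 = 0.7103.
(The classical prediction exceeds c; the relativistic result does not.)

Δ = 0.710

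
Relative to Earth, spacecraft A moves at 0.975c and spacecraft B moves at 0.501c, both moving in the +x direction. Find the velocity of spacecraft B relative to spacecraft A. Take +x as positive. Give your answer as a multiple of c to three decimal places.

β_A = 0.975, β_B = 0.501.
Transform to A's frame with the inverse velocity-addition law: u' = (u − v)/(1 − uv/c²), taking u = β_B and v = β_A.
u' = (0.501 − 0.975) / (1 − (0.975)(0.501)) = -0.4740/0.5115 = -0.9266.

-0.927c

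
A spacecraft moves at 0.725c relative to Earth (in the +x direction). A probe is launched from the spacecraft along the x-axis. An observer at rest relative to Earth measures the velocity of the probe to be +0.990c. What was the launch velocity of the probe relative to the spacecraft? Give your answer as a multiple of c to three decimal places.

Invert the composition law: u' = (u − v)/(1 − uv/c²).
u' = (0.990 − 0.725) / (1 − (0.990)(0.725)) = 0.2650/0.2823 = 0.9389.

+0.939c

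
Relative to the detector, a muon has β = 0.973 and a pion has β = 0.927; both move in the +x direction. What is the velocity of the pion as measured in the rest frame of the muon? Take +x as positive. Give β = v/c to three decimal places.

β_A = 0.973, β_B = 0.927.
Transform to A's frame with the inverse velocity-addition law: u' = (u − v)/(1 − uv/c²), taking u = β_B and v = β_A.
u' = (0.927 − 0.973) / (1 − (0.973)(0.927)) = -0.0460/0.0980 = -0.4692.

β = -0.469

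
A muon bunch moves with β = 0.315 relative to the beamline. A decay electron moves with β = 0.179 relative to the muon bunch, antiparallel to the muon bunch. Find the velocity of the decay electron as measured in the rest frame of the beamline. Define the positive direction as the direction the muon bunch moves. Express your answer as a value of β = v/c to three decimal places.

β = +0.144

With v = 0.315 and u' = -0.179 (in units of c),
u = (u' + v)/(1 + u'v/c²):
u = (-0.179 + 0.315) / (1 + (-0.179)·0.315) = 0.1360/0.9436 = 0.1441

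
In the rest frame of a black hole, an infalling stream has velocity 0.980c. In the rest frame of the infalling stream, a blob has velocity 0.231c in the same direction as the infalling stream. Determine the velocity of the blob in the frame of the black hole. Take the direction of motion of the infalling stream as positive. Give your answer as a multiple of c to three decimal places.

0.987c

With v = 0.980 and u' = 0.231 (in units of c),
u = (u' + v)/(1 + u'v/c²):
u = (0.231 + 0.980) / (1 + 0.231·0.980) = 1.2110/1.2264 = 0.9875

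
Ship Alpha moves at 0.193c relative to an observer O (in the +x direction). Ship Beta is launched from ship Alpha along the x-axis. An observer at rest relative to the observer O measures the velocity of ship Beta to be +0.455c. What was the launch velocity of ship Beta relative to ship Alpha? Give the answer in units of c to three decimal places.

Invert the composition law: u' = (u − v)/(1 − uv/c²).
u' = (0.455 − 0.193) / (1 − (0.455)(0.193)) = 0.2620/0.9122 = 0.2872.

+0.287c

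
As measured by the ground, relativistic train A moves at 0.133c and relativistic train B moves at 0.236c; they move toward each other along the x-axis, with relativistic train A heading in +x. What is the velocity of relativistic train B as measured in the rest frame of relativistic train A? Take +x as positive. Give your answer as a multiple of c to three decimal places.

-0.358c

β_A = 0.133, β_B = -0.236.
Transform to A's frame with the inverse velocity-addition law: u' = (u − v)/(1 − uv/c²), taking u = β_B and v = β_A.
u' = (-0.236 − 0.133) / (1 − (0.133)(-0.236)) = -0.3690/1.0314 = -0.3578.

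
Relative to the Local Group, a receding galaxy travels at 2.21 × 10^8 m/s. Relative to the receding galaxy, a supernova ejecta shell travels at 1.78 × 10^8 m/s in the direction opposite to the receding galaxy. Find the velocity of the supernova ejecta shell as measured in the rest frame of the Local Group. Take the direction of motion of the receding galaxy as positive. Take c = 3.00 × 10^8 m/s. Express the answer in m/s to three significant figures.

+7.64 × 10^7 m/s

In units of c (dividing by 3.00 × 10^8 m/s): v = 0.737, u' = -0.593.
u = (u' + v)/(1 + u'v/c²):
u = (-0.593 + 0.737) / (1 + (-0.593)·0.737) = 0.1433/0.5629 = 0.2546
(Galilean addition would give +0.143c.)
Converting back: u = 0.2546 × 3.00 × 10^8 m/s.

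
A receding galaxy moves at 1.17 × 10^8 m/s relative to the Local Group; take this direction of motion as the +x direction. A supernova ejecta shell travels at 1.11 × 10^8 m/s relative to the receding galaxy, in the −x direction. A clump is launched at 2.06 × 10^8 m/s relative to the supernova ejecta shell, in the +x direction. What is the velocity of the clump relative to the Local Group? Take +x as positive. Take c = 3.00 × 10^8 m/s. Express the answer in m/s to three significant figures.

+2.10 × 10^8 m/s

Apply u = (u' + v)/(1 + u'v/c²) successively, working outward toward the Local Group.
(Dividing each given speed by c = 3.00 × 10^8 m/s to work in units of c.)
Start: velocity of the receding galaxy relative to the Local Group = 0.3900c.
Compose with the supernova ejecta shell (u' = -0.370 in the receding galaxy frame): u_1 = (-0.370 + 0.390) / (1 + (-0.370)·0.390) = 0.0200/0.8557 = 0.0234.
Compose with the clump (u' = 0.687 in the supernova ejecta shell frame): u_2 = (0.687 + 0.023) / (1 + 0.687·0.023) = 0.7100/1.0160 = 0.6988.
So u = 0.6988 × 3.00 × 10^8 m/s.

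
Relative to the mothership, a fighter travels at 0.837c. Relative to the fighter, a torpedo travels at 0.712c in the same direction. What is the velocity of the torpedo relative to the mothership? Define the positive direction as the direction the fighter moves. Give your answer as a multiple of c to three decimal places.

With v = 0.837 and u' = 0.712 (in units of c),
u = (u' + v)/(1 + u'v/c²):
u = (0.712 + 0.837) / (1 + 0.712·0.837) = 1.5490/1.5959 = 0.9706
(Galilean addition would give +1.549c, exceeding c.)

0.971c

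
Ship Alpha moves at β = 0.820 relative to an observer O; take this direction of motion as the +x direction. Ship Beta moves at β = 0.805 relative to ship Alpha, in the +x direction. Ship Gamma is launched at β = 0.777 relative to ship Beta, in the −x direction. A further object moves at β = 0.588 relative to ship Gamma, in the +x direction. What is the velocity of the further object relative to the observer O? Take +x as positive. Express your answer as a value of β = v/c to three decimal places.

Apply u = (u' + v)/(1 + u'v/c²) successively, working outward toward the observer O.
Start: velocity of ship Alpha relative to the observer O = 0.8200c.
Compose with ship Beta (u' = 0.805 in ship Alpha frame): u_1 = (0.805 + 0.820) / (1 + 0.805·0.820) = 1.6250/1.6601 = 0.9789.
Compose with ship Gamma (u' = -0.777 in ship Beta frame): u_2 = (-0.777 + 0.979) / (1 + (-0.777)·0.979) = 0.2019/0.2394 = 0.8431.
Compose with the further object (u' = 0.588 in ship Gamma frame): u_3 = (0.588 + 0.843) / (1 + 0.588·0.843) = 1.4311/1.4957 = 0.9568.

β = +0.957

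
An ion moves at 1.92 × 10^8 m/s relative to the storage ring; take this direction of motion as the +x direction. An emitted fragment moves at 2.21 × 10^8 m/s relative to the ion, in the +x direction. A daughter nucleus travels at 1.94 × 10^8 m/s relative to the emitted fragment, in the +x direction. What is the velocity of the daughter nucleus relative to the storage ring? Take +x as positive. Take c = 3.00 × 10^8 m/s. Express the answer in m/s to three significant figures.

Apply u = (u' + v)/(1 + u'v/c²) successively, working outward toward the storage ring.
(Dividing each given speed by c = 3.00 × 10^8 m/s to work in units of c.)
Start: velocity of the ion relative to the storage ring = 0.6400c.
Compose with the emitted fragment (u' = 0.737 in the ion frame): u_1 = (0.737 + 0.640) / (1 + 0.737·0.640) = 1.3767/1.4715 = 0.9356.
Compose with the daughter nucleus (u' = 0.647 in the emitted fragment frame): u_2 = (0.647 + 0.936) / (1 + 0.647·0.936) = 1.5822/1.6050 = 0.9858.
So u = 0.9858 × 3.00 × 10^8 m/s.

2.96 × 10^8 m/s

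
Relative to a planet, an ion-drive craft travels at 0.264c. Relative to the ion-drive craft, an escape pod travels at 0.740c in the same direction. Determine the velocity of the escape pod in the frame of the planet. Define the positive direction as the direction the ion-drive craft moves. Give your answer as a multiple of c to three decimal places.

With v = 0.264 and u' = 0.740 (in units of c),
u = (u' + v)/(1 + u'v/c²):
u = (0.740 + 0.264) / (1 + 0.740·0.264) = 1.0040/1.1954 = 0.8399
(Galilean addition would give +1.004c, exceeding c.)

0.840c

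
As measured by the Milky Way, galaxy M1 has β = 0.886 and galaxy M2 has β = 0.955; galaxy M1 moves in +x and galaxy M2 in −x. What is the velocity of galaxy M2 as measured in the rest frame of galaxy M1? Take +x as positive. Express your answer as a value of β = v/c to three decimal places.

β_A = 0.886, β_B = -0.955.
Transform to A's frame with the inverse velocity-addition law: u' = (u − v)/(1 − uv/c²), taking u = β_B and v = β_A.
u' = (-0.955 − 0.886) / (1 − (0.886)(-0.955)) = -1.8410/1.8461 = -0.9972.

β = -0.997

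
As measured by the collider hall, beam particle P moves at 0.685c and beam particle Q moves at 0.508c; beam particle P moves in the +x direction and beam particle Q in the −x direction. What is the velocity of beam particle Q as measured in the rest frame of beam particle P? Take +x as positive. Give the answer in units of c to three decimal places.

β_A = 0.685, β_B = -0.508.
Transform to A's frame with the inverse velocity-addition law: u' = (u − v)/(1 − uv/c²), taking u = β_B and v = β_A.
u' = (-0.508 − 0.685) / (1 − (0.685)(-0.508)) = -1.1930/1.3480 = -0.8850.

-0.885c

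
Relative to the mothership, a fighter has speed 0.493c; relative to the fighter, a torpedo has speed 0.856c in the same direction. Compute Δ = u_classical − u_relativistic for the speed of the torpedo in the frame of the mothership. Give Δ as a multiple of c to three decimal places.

Galilean: u_cl = 0.856 + 0.493 = 1.3490.
Relativistic: u_rel = (0.856 + 0.493) / (1 + 0.856·0.493) = 1.3490/1.4220 = 0.9487.
Δ = 1.3490 − 0.9487 = 0.4003.
(The classical prediction exceeds c; the relativistic result does not.)

Δ = 0.400c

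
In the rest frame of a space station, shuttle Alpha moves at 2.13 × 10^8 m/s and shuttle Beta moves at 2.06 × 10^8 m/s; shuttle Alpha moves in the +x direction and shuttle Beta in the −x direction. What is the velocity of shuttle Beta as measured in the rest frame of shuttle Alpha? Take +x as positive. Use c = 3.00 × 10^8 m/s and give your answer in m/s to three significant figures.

β_A = 0.710, β_B = -0.687 (dividing each by c = 3.00 × 10^8 m/s).
Transform to A's frame with the inverse velocity-addition law: u' = (u − v)/(1 − uv/c²), taking u = β_B and v = β_A.
u' = (-0.687 − 0.710) / (1 − (0.710)(-0.687)) = -1.3967/1.4875 = -0.9389.
u' = -0.9389 × 3.00 × 10^8 m/s.

-2.82 × 10^8 m/s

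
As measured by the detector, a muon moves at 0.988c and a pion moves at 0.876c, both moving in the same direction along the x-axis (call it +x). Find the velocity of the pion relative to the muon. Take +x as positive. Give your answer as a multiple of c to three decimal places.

-0.833c

β_A = 0.988, β_B = 0.876.
Transform to A's frame with the inverse velocity-addition law: u' = (u − v)/(1 − uv/c²), taking u = β_B and v = β_A.
u' = (0.876 − 0.988) / (1 − (0.988)(0.876)) = -0.1120/0.1345 = -0.8326.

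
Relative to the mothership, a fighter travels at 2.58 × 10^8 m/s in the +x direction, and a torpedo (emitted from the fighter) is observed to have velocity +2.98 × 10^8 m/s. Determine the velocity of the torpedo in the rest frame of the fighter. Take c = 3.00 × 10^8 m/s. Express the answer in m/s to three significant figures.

+2.74 × 10^8 m/s

v = 0.860c, u = 0.993c.
Invert the composition law: u' = (u − v)/(1 − uv/c²).
u' = (0.993 − 0.860) / (1 − (0.993)(0.860)) = 0.1333/0.1457 = 0.9149.
u' = 0.9149 × 3.00 × 10^8 m/s.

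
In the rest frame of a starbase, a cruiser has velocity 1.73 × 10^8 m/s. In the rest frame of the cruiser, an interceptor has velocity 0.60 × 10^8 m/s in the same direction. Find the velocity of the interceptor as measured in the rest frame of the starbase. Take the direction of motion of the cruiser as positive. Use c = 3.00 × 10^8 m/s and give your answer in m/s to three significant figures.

In units of c (dividing by 3.00 × 10^8 m/s): v = 0.577, u' = 0.200.
u = (u' + v)/(1 + u'v/c²):
u = (0.200 + 0.577) / (1 + 0.200·0.577) = 0.7767/1.1153 = 0.6964
Converting back: u = 0.6964 × 3.00 × 10^8 m/s.

2.09 × 10^8 m/s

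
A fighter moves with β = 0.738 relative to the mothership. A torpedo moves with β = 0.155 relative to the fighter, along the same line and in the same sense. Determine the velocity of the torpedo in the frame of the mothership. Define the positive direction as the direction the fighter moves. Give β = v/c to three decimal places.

β = 0.801

With v = 0.738 and u' = 0.155 (in units of c),
u = (u' + v)/(1 + u'v/c²):
u = (0.155 + 0.738) / (1 + 0.155·0.738) = 0.8930/1.1144 = 0.8013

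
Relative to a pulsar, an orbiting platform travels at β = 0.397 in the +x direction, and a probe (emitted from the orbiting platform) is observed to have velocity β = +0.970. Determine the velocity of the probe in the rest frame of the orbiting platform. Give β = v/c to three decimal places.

Invert the composition law: u' = (u − v)/(1 − uv/c²).
u' = (0.970 − 0.397) / (1 − (0.970)(0.397)) = 0.5730/0.6149 = 0.9318.

β = +0.932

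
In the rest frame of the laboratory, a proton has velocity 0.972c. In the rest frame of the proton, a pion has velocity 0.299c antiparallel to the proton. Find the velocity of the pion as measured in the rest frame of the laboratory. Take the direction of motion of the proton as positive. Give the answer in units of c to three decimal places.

With v = 0.972 and u' = -0.299 (in units of c),
u = (u' + v)/(1 + u'v/c²):
u = (-0.299 + 0.972) / (1 + (-0.299)·0.972) = 0.6730/0.7094 = 0.9487
(Galilean addition would give +0.673c.)

+0.949c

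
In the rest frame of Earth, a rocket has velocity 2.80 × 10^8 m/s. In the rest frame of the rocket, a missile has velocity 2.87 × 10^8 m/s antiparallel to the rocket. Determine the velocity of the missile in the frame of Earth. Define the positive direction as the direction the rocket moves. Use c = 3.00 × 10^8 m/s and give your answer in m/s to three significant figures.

In units of c (dividing by 3.00 × 10^8 m/s): v = 0.933, u' = -0.957.
u = (u' + v)/(1 + u'v/c²):
u = (-0.957 + 0.933) / (1 + (-0.957)·0.933) = -0.0233/0.1071 = -0.2178
(Galilean addition would give -0.023c.)
Converting back: u = -0.2178 × 3.00 × 10^8 m/s.

-6.54 × 10^7 m/s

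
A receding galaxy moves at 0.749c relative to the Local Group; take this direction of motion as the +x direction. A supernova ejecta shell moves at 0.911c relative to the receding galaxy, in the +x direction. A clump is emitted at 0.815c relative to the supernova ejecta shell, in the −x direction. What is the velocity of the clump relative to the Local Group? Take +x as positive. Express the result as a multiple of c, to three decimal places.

Apply u = (u' + v)/(1 + u'v/c²) successively, working outward toward the Local Group.
Start: velocity of the receding galaxy relative to the Local Group = 0.7490c.
Compose with the supernova ejecta shell (u' = 0.911 in the receding galaxy frame): u_1 = (0.911 + 0.749) / (1 + 0.911·0.749) = 1.6600/1.6823 = 0.9867.
Compose with the clump (u' = -0.815 in the supernova ejecta shell frame): u_2 = (-0.815 + 0.987) / (1 + (-0.815)·0.987) = 0.1717/0.1958 = 0.8769.

+0.877c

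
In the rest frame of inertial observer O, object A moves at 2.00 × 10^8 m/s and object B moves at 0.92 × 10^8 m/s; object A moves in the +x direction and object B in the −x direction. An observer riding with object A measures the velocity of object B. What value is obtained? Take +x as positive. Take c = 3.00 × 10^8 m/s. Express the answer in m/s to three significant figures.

-2.42 × 10^8 m/s

β_A = 0.667, β_B = -0.307 (dividing each by c = 3.00 × 10^8 m/s).
Transform to A's frame with the inverse velocity-addition law: u' = (u − v)/(1 − uv/c²), taking u = β_B and v = β_A.
u' = (-0.307 − 0.667) / (1 − (0.667)(-0.307)) = -0.9733/1.2044 = -0.8081.
u' = -0.8081 × 3.00 × 10^8 m/s.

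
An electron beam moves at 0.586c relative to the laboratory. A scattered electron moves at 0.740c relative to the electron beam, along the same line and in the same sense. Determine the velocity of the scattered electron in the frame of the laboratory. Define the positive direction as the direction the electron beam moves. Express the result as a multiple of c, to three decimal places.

With v = 0.586 and u' = 0.740 (in units of c),
u = (u' + v)/(1 + u'v/c²):
u = (0.740 + 0.586) / (1 + 0.740·0.586) = 1.3260/1.4336 = 0.9249

0.925c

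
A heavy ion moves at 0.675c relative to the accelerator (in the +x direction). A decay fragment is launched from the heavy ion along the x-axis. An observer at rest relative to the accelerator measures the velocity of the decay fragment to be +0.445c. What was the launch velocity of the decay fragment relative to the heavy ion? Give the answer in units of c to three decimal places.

Invert the composition law: u' = (u − v)/(1 − uv/c²).
u' = (0.445 − 0.675) / (1 − (0.445)(0.675)) = -0.2300/0.6996 = -0.3287.

-0.329c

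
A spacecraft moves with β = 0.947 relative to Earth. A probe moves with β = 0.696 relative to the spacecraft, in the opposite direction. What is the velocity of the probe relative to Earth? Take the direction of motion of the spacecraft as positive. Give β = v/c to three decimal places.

β = +0.736

With v = 0.947 and u' = -0.696 (in units of c),
u = (u' + v)/(1 + u'v/c²):
u = (-0.696 + 0.947) / (1 + (-0.696)·0.947) = 0.2510/0.3409 = 0.7363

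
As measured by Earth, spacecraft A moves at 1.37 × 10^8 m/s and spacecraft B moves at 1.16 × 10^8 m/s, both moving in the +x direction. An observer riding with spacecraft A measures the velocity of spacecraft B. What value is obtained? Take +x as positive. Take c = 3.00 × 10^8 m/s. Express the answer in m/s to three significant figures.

β_A = 0.457, β_B = 0.387 (dividing each by c = 3.00 × 10^8 m/s).
Transform to A's frame with the inverse velocity-addition law: u' = (u − v)/(1 − uv/c²), taking u = β_B and v = β_A.
u' = (0.387 − 0.457) / (1 − (0.457)(0.387)) = -0.0700/0.8234 = -0.0850.
u' = -0.0850 × 3.00 × 10^8 m/s.

-2.55 × 10^7 m/s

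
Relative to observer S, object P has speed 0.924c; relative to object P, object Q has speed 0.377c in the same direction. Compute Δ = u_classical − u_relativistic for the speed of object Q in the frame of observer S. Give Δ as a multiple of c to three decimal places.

Galilean: u_cl = 0.377 + 0.924 = 1.3010.
Relativistic: u_rel = (0.377 + 0.924) / (1 + 0.377·0.924) = 1.3010/1.3483 = 0.9649.
Δ = 1.3010 − 0.9649 = 0.3361.
(The classical prediction exceeds c; the relativistic result does not.)

Δ = 0.336c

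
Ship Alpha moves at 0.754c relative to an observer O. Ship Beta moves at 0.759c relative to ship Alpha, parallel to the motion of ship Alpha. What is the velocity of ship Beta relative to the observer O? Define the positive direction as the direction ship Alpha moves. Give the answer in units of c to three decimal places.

With v = 0.754 and u' = 0.759 (in units of c),
u = (u' + v)/(1 + u'v/c²):
u = (0.759 + 0.754) / (1 + 0.759·0.754) = 1.5130/1.5723 = 0.9623
(Galilean addition would give +1.513c, exceeding c.)

0.962c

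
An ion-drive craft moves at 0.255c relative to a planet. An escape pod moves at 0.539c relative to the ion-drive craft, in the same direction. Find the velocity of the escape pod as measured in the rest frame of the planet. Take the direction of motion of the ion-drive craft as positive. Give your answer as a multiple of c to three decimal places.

0.698c

With v = 0.255 and u' = 0.539 (in units of c),
u = (u' + v)/(1 + u'v/c²):
u = (0.539 + 0.255) / (1 + 0.539·0.255) = 0.7940/1.1374 = 0.6981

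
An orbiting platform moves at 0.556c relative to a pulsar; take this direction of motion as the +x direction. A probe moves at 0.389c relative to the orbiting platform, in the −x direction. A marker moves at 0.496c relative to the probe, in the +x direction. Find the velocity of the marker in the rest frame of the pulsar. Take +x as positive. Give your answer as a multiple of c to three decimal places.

+0.641c

Apply u = (u' + v)/(1 + u'v/c²) successively, working outward toward the pulsar.
Start: velocity of the orbiting platform relative to the pulsar = 0.5560c.
Compose with the probe (u' = -0.389 in the orbiting platform frame): u_1 = (-0.389 + 0.556) / (1 + (-0.389)·0.556) = 0.1670/0.7837 = 0.2131.
Compose with the marker (u' = 0.496 in the probe frame): u_2 = (0.496 + 0.213) / (1 + 0.496·0.213) = 0.7091/1.1057 = 0.6413.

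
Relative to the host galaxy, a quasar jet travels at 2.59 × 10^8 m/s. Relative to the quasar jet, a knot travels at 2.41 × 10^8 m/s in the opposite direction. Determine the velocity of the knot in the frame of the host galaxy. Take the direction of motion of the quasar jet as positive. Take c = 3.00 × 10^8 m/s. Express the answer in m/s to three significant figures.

+5.87 × 10^7 m/s

In units of c (dividing by 3.00 × 10^8 m/s): v = 0.863, u' = -0.803.
u = (u' + v)/(1 + u'v/c²):
u = (-0.803 + 0.863) / (1 + (-0.803)·0.863) = 0.0600/0.3065 = 0.1958
(Galilean addition would give +0.060c.)
Converting back: u = 0.1958 × 3.00 × 10^8 m/s.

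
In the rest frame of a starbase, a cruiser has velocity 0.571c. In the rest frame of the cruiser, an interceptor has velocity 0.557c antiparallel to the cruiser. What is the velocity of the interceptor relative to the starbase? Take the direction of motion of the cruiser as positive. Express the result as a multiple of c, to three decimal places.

With v = 0.571 and u' = -0.557 (in units of c),
u = (u' + v)/(1 + u'v/c²):
u = (-0.557 + 0.571) / (1 + (-0.557)·0.571) = 0.0140/0.6820 = 0.0205

+0.021c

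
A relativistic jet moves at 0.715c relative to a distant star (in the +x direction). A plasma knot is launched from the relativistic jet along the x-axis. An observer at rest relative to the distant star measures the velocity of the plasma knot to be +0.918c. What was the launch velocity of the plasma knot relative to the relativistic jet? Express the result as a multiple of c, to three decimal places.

+0.591c

Invert the composition law: u' = (u − v)/(1 − uv/c²).
u' = (0.918 − 0.715) / (1 − (0.918)(0.715)) = 0.2030/0.3436 = 0.5908.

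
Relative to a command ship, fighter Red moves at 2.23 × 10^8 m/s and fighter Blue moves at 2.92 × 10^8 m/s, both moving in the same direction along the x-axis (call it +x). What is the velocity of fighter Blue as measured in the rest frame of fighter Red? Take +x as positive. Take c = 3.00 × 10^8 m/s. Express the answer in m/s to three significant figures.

β_A = 0.743, β_B = 0.973 (dividing each by c = 3.00 × 10^8 m/s).
Transform to A's frame with the inverse velocity-addition law: u' = (u − v)/(1 − uv/c²), taking u = β_B and v = β_A.
u' = (0.973 − 0.743) / (1 − (0.743)(0.973)) = 0.2300/0.2765 = 0.8319.
u' = 0.8319 × 3.00 × 10^8 m/s.

+2.50 × 10^8 m/s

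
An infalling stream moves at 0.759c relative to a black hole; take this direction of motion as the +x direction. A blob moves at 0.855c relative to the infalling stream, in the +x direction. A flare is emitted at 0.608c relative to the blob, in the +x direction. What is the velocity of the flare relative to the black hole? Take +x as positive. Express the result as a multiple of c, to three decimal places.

Apply u = (u' + v)/(1 + u'v/c²) successively, working outward toward the black hole.
Start: velocity of the infalling stream relative to the black hole = 0.7590c.
Compose with the blob (u' = 0.855 in the infalling stream frame): u_1 = (0.855 + 0.759) / (1 + 0.855·0.759) = 1.6140/1.6489 = 0.9788.
Compose with the flare (u' = 0.608 in the blob frame): u_2 = (0.608 + 0.979) / (1 + 0.608·0.979) = 1.5868/1.5951 = 0.9948.

0.995c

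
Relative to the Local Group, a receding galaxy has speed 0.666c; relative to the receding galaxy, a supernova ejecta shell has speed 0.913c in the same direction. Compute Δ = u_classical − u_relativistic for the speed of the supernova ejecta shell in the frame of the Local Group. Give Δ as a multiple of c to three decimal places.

Galilean: u_cl = 0.913 + 0.666 = 1.5790.
Relativistic: u_rel = (0.913 + 0.666) / (1 + 0.913·0.666) = 1.5790/1.6081 = 0.9819.
Δ = 1.5790 − 0.9819 = 0.5971.
(The classical prediction exceeds c; the relativistic result does not.)

Δ = 0.597c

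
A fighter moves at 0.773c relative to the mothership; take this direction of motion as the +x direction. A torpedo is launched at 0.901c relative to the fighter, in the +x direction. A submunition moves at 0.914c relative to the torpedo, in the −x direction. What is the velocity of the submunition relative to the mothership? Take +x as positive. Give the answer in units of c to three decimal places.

Apply u = (u' + v)/(1 + u'v/c²) successively, working outward toward the mothership.
Start: velocity of the fighter relative to the mothership = 0.7730c.
Compose with the torpedo (u' = 0.901 in the fighter frame): u_1 = (0.901 + 0.773) / (1 + 0.901·0.773) = 1.6740/1.6965 = 0.9868.
Compose with the submunition (u' = -0.914 in the torpedo frame): u_2 = (-0.914 + 0.987) / (1 + (-0.914)·0.987) = 0.0728/0.0981 = 0.7416.

+0.742c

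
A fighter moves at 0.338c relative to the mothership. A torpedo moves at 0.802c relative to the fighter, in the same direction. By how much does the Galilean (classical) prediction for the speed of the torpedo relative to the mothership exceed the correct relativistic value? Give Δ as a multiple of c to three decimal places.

Galilean: u_cl = 0.802 + 0.338 = 1.1400.
Relativistic: u_rel = (0.802 + 0.338) / (1 + 0.802·0.338) = 1.1400/1.2711 = 0.8969.
Δ = 1.1400 − 0.8969 = 0.2431.
(The classical prediction exceeds c; the relativistic result does not.)

Δ = 0.243c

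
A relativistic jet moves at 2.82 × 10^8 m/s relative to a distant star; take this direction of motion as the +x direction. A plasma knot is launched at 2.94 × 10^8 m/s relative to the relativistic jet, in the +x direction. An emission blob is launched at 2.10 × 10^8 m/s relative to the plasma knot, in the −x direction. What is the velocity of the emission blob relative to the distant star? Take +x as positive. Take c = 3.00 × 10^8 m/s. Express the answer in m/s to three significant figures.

Apply u = (u' + v)/(1 + u'v/c²) successively, working outward toward the distant star.
(Dividing each given speed by c = 3.00 × 10^8 m/s to work in units of c.)
Start: velocity of the relativistic jet relative to the distant star = 0.9400c.
Compose with the plasma knot (u' = 0.980 in the relativistic jet frame): u_1 = (0.980 + 0.940) / (1 + 0.980·0.940) = 1.9200/1.9212 = 0.9994.
Compose with the emission blob (u' = -0.700 in the plasma knot frame): u_2 = (-0.700 + 0.999) / (1 + (-0.700)·0.999) = 0.2994/0.3004 = 0.9965.
So u = 0.9965 × 3.00 × 10^8 m/s.

+2.99 × 10^8 m/s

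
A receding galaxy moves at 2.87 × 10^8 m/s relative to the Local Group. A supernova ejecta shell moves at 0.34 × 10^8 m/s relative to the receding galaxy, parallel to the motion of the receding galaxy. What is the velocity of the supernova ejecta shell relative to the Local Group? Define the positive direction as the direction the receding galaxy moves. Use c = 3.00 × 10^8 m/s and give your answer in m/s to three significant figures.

In units of c (dividing by 3.00 × 10^8 m/s): v = 0.957, u' = 0.113.
u = (u' + v)/(1 + u'v/c²):
u = (0.113 + 0.957) / (1 + 0.113·0.957) = 1.0700/1.1084 = 0.9653
(Galilean addition would give +1.070c, exceeding c.)
Converting back: u = 0.9653 × 3.00 × 10^8 m/s.

2.90 × 10^8 m/s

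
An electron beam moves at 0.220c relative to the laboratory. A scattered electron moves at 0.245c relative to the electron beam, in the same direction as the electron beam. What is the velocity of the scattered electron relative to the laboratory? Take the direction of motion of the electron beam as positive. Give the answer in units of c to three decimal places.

With v = 0.220 and u' = 0.245 (in units of c),
u = (u' + v)/(1 + u'v/c²):
u = (0.245 + 0.220) / (1 + 0.245·0.220) = 0.4650/1.0539 = 0.4412
(Galilean addition would give +0.465c.)

0.441c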